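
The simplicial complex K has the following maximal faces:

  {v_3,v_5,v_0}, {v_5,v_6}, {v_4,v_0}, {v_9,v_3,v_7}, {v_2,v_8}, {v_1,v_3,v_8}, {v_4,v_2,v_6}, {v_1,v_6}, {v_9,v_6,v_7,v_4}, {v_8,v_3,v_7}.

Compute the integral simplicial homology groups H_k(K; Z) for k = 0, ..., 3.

We work with the vertex ordering v_0 < v_1 < v_2 < v_3 < v_4 < v_5 < v_6 < v_7 < v_8 < v_9. The simplices of K, each written with vertices in increasing order, are:

  0-simplices (10): [v_0], [v_1], [v_2], [v_3], [v_4], [v_5], [v_6], [v_7], [v_8], [v_9]
  1-simplices (21): (21 of them)
  2-simplices (9): [v_0,v_3,v_5], [v_1,v_3,v_8], [v_2,v_4,v_6], [v_3,v_7,v_8], [v_3,v_7,v_9], [v_4,v_6,v_7], [v_4,v_6,v_9], [v_4,v_7,v_9], [v_6,v_7,v_9]
  3-simplices (1): [v_4,v_6,v_7,v_9]

Hence C_0 ≅ Z^10, C_1 ≅ Z^21, C_2 ≅ Z^9, C_3 ≅ Z^1.

∂_1: C_1 → C_0 maps an edge to its endpoints' difference, ∂[p,q] = q − p. For instance
  ∂[v_0,v_3] = [v_3] − [v_0].
The 10×21 boundary matrix has rank 9 and Smith normal form diag(1,1,1,1,1,1,1,1,1).

∂_2: C_2 → C_1 maps a triangle to the signed sum of its edges. For instance
  ∂[v_3,v_7,v_8] = [v_7,v_8] − [v_3,v_8] + [v_3,v_7],
  ∂[v_4,v_6,v_9] = [v_6,v_9] − [v_4,v_9] + [v_4,v_6].
The 21×9 boundary matrix has rank 8 and Smith normal form diag(1,1,1,1,1,1,1,1).

Boundary ∂_3: C_3 → C_2 sends each 3-simplex σ to the alternating sum Σ_i (−1)^i (σ with its i-th vertex removed). For instance
  ∂[v_4,v_6,v_7,v_9] = [v_6,v_7,v_9] − [v_4,v_7,v_9] + [v_4,v_6,v_9] − [v_4,v_6,v_7].
The 9×1 boundary matrix has rank 1 and Smith normal form diag(1).

From H_k ≅ ker(∂_k) / im(∂_{k+1}) we obtain:

  H_0: rank C_0 − rank ∂_1 = 10 − 9 = 1, and the invariant factors of ∂_1 are all 1, so H_0 ≅ Z.
  H_1: rank ker ∂_1 − rank ∂_2 = (21 − 9) − 8 = 4, and the invariant factors of ∂_2 are all 1, so H_1 ≅ Z^4.
  H_2: rank ker ∂_2 − rank ∂_3 = (9 − 8) − 1 = 0, and the invariant factors of ∂_3 are all 1, so H_2 ≅ 0.
  H_3: rank ker ∂_3 − rank ∂_4 = (1 − 1) − 0 = 0, and there is no ∂_4, so H_3 ≅ 0.

H_0 ≅ Z,  H_1 ≅ Z^4,  H_2 = 0,  H_3 = 0.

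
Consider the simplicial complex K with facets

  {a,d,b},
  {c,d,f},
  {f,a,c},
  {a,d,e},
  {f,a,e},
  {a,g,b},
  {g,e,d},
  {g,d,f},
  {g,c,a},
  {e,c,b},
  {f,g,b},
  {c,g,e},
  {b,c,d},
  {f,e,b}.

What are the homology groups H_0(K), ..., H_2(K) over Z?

H_0 = Z,  H_1 = Z^2,  H_2 = Z.

Take the total order a < b < c < d < e < f < g on the vertex set. Then K (dimension 2) consists of the simplices:

  0-simplices (7): a, b, c, d, e, f, g
  1-simplices (21): ab, ac, ad, ae, af, ag, bc, bd, be, bf, bg, cd, ce, cf, cg, de, df, dg, ef, eg, fg
  2-simplices (14): abd, abg, acf, acg, ade, aef, bcd, bce, bef, bfg, cdf, ceg, deg, dfg

so the chain groups are C_0 ≅ Z^7, C_1 ≅ Z^21, C_2 ≅ Z^14.

The boundary map ∂_1: C_1 → C_0 is given by ∂[p,q] = [q] − [p]. For instance
  ∂cf = f − c.
The resulting 7×21 matrix has rank 6, and its Smith normal form has invariant factors (1,1,1,1,1,1).

The boundary map ∂_2: C_2 → C_1 maps a triangle to the signed sum of its edges. For instance
  ∂cdf = df − cf + cd,
  ∂acg = cg − ag + ac.
The resulting 21×14 matrix has rank 13, and its Smith normal form has invariant factors (1,1,1,1,1,1,1,1,1,1,1,1,1).

From H_k ≅ ker(∂_k) / im(∂_{k+1}) we obtain:

  H_0: rank C_0 − rank ∂_1 = 7 − 6 = 1, and the invariant factors of ∂_1 are all 1, so H_0 = Z.
  H_1: rank ker ∂_1 − rank ∂_2 = (21 − 6) − 13 = 2, and the invariant factors of ∂_2 are all 1, so H_1 = Z^2.
  H_2: rank ker ∂_2 − rank ∂_3 = (14 − 13) − 0 = 1, and there is no ∂_3, so H_2 = Z.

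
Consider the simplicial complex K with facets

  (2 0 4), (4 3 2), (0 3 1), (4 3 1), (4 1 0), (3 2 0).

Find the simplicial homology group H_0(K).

H_0 = Z.

Order the vertices as 0 < 1 < 2 < 3 < 4. Listing each simplex with vertices in this order, K has dimension 2 with simplices:

  0-simplices (5): [0], [1], [2], [3], [4]
  1-simplices (9): [0,1], [0,2], [0,3], [0,4], [1,3], [1,4], [2,3], [2,4], [3,4]
  2-simplices (6): [0,1,3], [0,1,4], [0,2,3], [0,2,4], [1,3,4], [2,3,4]

so the chain groups are C_0 ≅ Z^5, C_1 ≅ Z^9, C_2 ≅ Z^6.

The boundary map ∂_1: C_1 → C_0 is given by ∂[p,q] = [q] − [p].
As a 5×9 matrix over Z this has rank 4, with invariant factors (1,1,1,1).

∂_2: C_2 → C_1 sends each 2-simplex [p,q,r] to [q,r] − [p,r] + [p,q]. For instance
  ∂[0,1,4] = [1,4] − [0,4] + [0,1],
  ∂[0,2,3] = [2,3] − [0,3] + [0,2].
This gives a 9×6 integer matrix of rank 5; reducing to Smith normal form yields diagonal entries (1,1,1,1,1).

From H_k ≅ ker(∂_k) / im(∂_{k+1}) we obtain:

  H_0: rank C_0 − rank ∂_1 = 5 − 4 = 1, and the invariant factors of ∂_1 are all 1, so H_0 = Z.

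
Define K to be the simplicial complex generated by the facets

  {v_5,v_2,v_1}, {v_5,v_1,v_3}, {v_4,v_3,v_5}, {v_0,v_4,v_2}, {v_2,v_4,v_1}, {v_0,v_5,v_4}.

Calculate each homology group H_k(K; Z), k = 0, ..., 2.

Fix the vertex order v_0 < v_1 < v_2 < v_3 < v_4 < v_5 and write every simplex with vertices in increasing order. Then dim K = 2 and the simplices of K are:

  0-simplices (6): [v_0], [v_1], [v_2], [v_3], [v_4], [v_5]
  1-simplices (12): [v_0,v_2], [v_0,v_4], [v_0,v_5], [v_1,v_2], [v_1,v_3], [v_1,v_4], [v_1,v_5], [v_2,v_4], [v_2,v_5], [v_3,v_4], [v_3,v_5], [v_4,v_5]
  2-simplices (6): [v_0,v_2,v_4], [v_0,v_4,v_5], [v_1,v_2,v_4], [v_1,v_2,v_5], [v_1,v_3,v_5], [v_3,v_4,v_5]

giving chain groups C_0 ≅ Z^6, C_1 ≅ Z^12, C_2 ≅ Z^6.

The boundary map ∂_1: C_1 → C_0 sends each edge [p,q] (with p < q) to q − p. For instance
  ∂[v_1,v_4] = [v_4] − [v_1].
As a 6×12 matrix over Z this has rank 5, with invariant factors (1,1,1,1,1).

Boundary ∂_2: C_2 → C_1 sends each 2-simplex [p,q,r] to [q,r] − [p,r] + [p,q]. For instance
  ∂[v_0,v_2,v_4] = [v_2,v_4] − [v_0,v_4] + [v_0,v_2],
  ∂[v_3,v_4,v_5] = [v_4,v_5] − [v_3,v_5] + [v_3,v_4].
This gives a 12×6 integer matrix of rank 6; reducing to Smith normal form yields diagonal entries (1,1,1,1,1,1).

Computing H_k = (kernel of ∂_k) / (image of ∂_{k+1}):

  H_0: rank C_0 − rank ∂_1 = 6 − 5 = 1, and the invariant factors of ∂_1 are all 1, so H_0 = Z.
  H_1: rank ker ∂_1 − rank ∂_2 = (12 − 5) − 6 = 1, and the invariant factors of ∂_2 are all 1, so H_1 = Z.
  H_2: rank ker ∂_2 − rank ∂_3 = (6 − 6) − 0 = 0, and there is no ∂_3, so H_2 = 0.

H_0 ≅ Z,  H_1 ≅ Z,  H_2 = 0.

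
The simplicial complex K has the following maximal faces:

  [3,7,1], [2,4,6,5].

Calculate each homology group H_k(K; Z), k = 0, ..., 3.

Fix the vertex order 1 < 2 < 3 < 4 < 5 < 6 < 7 and write every simplex with vertices in increasing order. Then dim K = 3 and the simplices of K are:

  0-simplices (7): [1], [2], [3], [4], [5], [6], [7]
  1-simplices (9): [1,3], [1,7], [2,4], [2,5], [2,6], [3,7], [4,5], [4,6], [5,6]
  2-simplices (5): [1,3,7], [2,4,5], [2,4,6], [2,5,6], [4,5,6]
  3-simplices (1): [2,4,5,6]

Hence C_0 ≅ Z^7, C_1 ≅ Z^9, C_2 ≅ Z^5, C_3 ≅ Z^1.

∂_1: C_1 → C_0 sends each edge [p,q] (with p < q) to q − p. For instance
  ∂[4,5] = [5] − [4].
The 7×9 boundary matrix has rank 5 and Smith normal form diag(1,1,1,1,1).

∂_2: C_2 → C_1 sends each 2-simplex [p,q,r] to [q,r] − [p,r] + [p,q]. For instance
  ∂[2,4,5] = [4,5] − [2,5] + [2,4],
  ∂[4,5,6] = [5,6] − [4,6] + [4,5].
As a 9×5 matrix over Z this has rank 4, with invariant factors (1,1,1,1).

∂_3: C_3 → C_2 sends each 3-simplex σ to the alternating sum Σ_i (−1)^i (σ with its i-th vertex removed). For instance
  ∂[2,4,5,6] = [4,5,6] − [2,5,6] + [2,4,6] − [2,4,5].
The resulting 5×1 matrix has rank 1, and its Smith normal form has invariant factors (1).

Reading off H_k = ker ∂_k / im ∂_{k+1}:

  H_0: rank C_0 − rank ∂_1 = 7 − 5 = 2, and the invariant factors of ∂_1 are all 1, so H_0 = Z^2.
  H_1: rank ker ∂_1 − rank ∂_2 = (9 − 5) − 4 = 0, and the invariant factors of ∂_2 are all 1, so H_1 = 0.
  H_2: rank ker ∂_2 − rank ∂_3 = (5 − 4) − 1 = 0, and the invariant factors of ∂_3 are all 1, so H_2 = 0.
  H_3: rank ker ∂_3 − rank ∂_4 = (1 − 1) − 0 = 0, and there is no ∂_4, so H_3 = 0.

H_0 = Z^2,  H_1 = 0,  H_2 = 0,  H_3 = 0.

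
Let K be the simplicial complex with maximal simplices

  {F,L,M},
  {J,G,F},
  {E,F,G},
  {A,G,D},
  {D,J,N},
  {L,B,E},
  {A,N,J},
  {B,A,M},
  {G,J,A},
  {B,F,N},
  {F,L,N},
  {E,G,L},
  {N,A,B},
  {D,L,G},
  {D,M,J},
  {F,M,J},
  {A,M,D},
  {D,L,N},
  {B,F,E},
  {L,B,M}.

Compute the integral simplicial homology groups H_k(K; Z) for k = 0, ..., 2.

H_0 ≅ Z,  H_1 ≅ Z ⊕ Z/2Z,  H_2 = 0.

Order the vertices as A < B < D < E < F < G < J < L < M < N. Listing each simplex with vertices in this order, K has dimension 2 with simplices:

  0-simplices (10): A, B, D, E, F, G, J, L, M, N
  1-simplices (30): AB, AD, AG, AJ, AM, AN, BE, BF, BL, BM, BN, DG, DJ, DL, DM, DN, EF, EG, EL, FG, FJ, FL, FM, FN, GJ, GL, JM, JN, LM, LN
  2-simplices (20): ABM, ABN, ADG, ADM, AGJ, AJN, BEF, BEL, BFN, BLM, DGL, DJM, DJN, DLN, EFG, EGL, FGJ, FJM, FLM, FLN

giving chain groups C_0 ≅ Z^10, C_1 ≅ Z^30, C_2 ≅ Z^20.

∂_1: C_1 → C_0 maps an edge to its endpoints' difference, ∂[p,q] = q − p. For instance
  ∂BN = N − B.
This gives a 10×30 integer matrix of rank 9; reducing to Smith normal form yields diagonal entries (1,1,1,1,1,1,1,1,1).

∂_2: C_2 → C_1 acts by ∂[p,q,r] = [q,r] − [p,r] + [p,q]. For instance
  ∂DLN = LN − DN + DL,
  ∂AGJ = GJ − AJ + AG.
This gives a 30×20 integer matrix of rank 20; reducing to Smith normal form yields diagonal entries (1,1,1,1,1,1,1,1,1,1,1,1,1,1,1,1,1,1,1,2).

From H_k ≅ ker(∂_k) / im(∂_{k+1}) we obtain:

  H_0: rank C_0 − rank ∂_1 = 10 − 9 = 1, and the invariant factors of ∂_1 are all 1, so H_0 = Z.
  H_1: rank ker ∂_1 − rank ∂_2 = (30 − 9) − 20 = 1, and ∂_2 has invariant factor 2 > 1, so H_1 = Z ⊕ Z/2Z.
  H_2: rank ker ∂_2 − rank ∂_3 = (20 − 20) − 0 = 0, and there is no ∂_3, so H_2 = 0.

As a check, the Euler characteristic is 10 − 30 + 20 = 0, which agrees with 1 − 1 + 0 = 0.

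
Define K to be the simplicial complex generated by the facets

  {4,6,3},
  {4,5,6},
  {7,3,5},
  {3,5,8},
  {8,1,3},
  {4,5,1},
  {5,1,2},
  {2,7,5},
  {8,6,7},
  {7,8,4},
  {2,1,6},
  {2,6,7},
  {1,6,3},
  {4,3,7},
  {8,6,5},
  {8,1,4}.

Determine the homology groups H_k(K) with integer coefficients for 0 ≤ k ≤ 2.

H_0 ≅ Z,  H_1 ≅ Z^2,  H_2 ≅ Z.

Fix the vertex order 1 < 2 < 3 < 4 < 5 < 6 < 7 < 8 and write every simplex with vertices in increasing order. Then dim K = 2 and the simplices of K are:

  0-simplices (8): [1], [2], [3], [4], [5], [6], [7], [8]
  1-simplices (24): (24 of them)
  2-simplices (16): [1,2,5], [1,2,6], [1,3,6], [1,3,8], [1,4,5], [1,4,8], [2,5,7], [2,6,7], [3,4,6], [3,4,7], [3,5,7], [3,5,8], [4,5,6], [4,7,8], [5,6,8], [6,7,8]

Hence C_0 ≅ Z^8, C_1 ≅ Z^24, C_2 ≅ Z^16.

Boundary ∂_1: C_1 → C_0 maps an edge to its endpoints' difference, ∂[p,q] = q − p.
The 8×24 boundary matrix has rank 7 and Smith normal form diag(1,1,1,1,1,1,1).

∂_2: C_2 → C_1 acts by ∂[p,q,r] = [q,r] − [p,r] + [p,q]. For instance
  ∂[1,3,8] = [3,8] − [1,8] + [1,3],
  ∂[1,4,8] = [4,8] − [1,8] + [1,4].
The 24×16 boundary matrix has rank 15 and Smith normal form diag(1,1,1,1,1,1,1,1,1,1,1,1,1,1,1).

Computing H_k = (kernel of ∂_k) / (image of ∂_{k+1}):

  H_0: rank C_0 − rank ∂_1 = 8 − 7 = 1, and the invariant factors of ∂_1 are all 1, so H_0 ≅ Z.
  H_1: rank ker ∂_1 − rank ∂_2 = (24 − 7) − 15 = 2, and the invariant factors of ∂_2 are all 1, so H_1 ≅ Z^2.
  H_2: rank ker ∂_2 − rank ∂_3 = (16 − 15) − 0 = 1, and there is no ∂_3, so H_2 ≅ Z.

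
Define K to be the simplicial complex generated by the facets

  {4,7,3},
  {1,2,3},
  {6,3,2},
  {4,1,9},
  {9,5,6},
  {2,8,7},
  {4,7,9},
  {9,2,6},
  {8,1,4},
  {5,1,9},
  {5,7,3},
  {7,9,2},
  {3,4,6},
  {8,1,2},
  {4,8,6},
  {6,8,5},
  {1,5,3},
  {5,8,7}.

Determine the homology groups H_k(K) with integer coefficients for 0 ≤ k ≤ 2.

K has 9 vertices, 27 edges, 18 triangles.
rank ∂_0 = 0, rank ∂_1 = 8 ⇒ b_0 = 9 − 0 − 8 = 1; all invariant factors of ∂_1 are 1 so no torsion. So H_0 = Z.
rank ∂_1 = 8, rank ∂_2 = 17 ⇒ b_1 = 27 − 8 − 17 = 2; all invariant factors of ∂_2 are 1 so no torsion. So H_1 = Z^2.
rank ∂_2 = 17, rank ∂_3 = 0 ⇒ b_2 = 18 − 17 − 0 = 1. So H_2 = Z.

H_0 ≅ Z,  H_1 ≅ Z^2,  H_2 ≅ Z.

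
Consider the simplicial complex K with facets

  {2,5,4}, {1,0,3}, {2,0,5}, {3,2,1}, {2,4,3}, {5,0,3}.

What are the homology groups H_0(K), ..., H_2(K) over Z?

Fix the vertex order 0 < 1 < 2 < 3 < 4 < 5 and write every simplex with vertices in increasing order. Then dim K = 2 and the simplices of K are:

  0-simplices (6): [0], [1], [2], [3], [4], [5]
  1-simplices (12): [0,1], [0,2], [0,3], [0,5], [1,2], [1,3], [2,3], [2,4], [2,5], [3,4], [3,5], [4,5]
  2-simplices (6): [0,1,3], [0,2,5], [0,3,5], [1,2,3], [2,3,4], [2,4,5]

so the chain groups are C_0 ≅ Z^6, C_1 ≅ Z^12, C_2 ≅ Z^6.

∂_1: C_1 → C_0 is given by ∂[p,q] = [q] − [p]. For instance
  ∂[0,3] = [3] − [0].
The 6×12 boundary matrix has rank 5 and Smith normal form diag(1,1,1,1,1).

The boundary map ∂_2: C_2 → C_1 maps a triangle to the signed sum of its edges. For instance
  ∂[0,2,5] = [2,5] − [0,5] + [0,2],
  ∂[2,4,5] = [4,5] − [2,5] + [2,4].
This gives a 12×6 integer matrix of rank 6; reducing to Smith normal form yields diagonal entries (1,1,1,1,1,1).

Reading off H_k = ker ∂_k / im ∂_{k+1}:

  H_0: rank C_0 − rank ∂_1 = 6 − 5 = 1, and the invariant factors of ∂_1 are all 1, so H_0 ≅ Z.
  H_1: rank ker ∂_1 − rank ∂_2 = (12 − 5) − 6 = 1, and the invariant factors of ∂_2 are all 1, so H_1 ≅ Z.
  H_2: rank ker ∂_2 − rank ∂_3 = (6 − 6) − 0 = 0, and there is no ∂_3, so H_2 ≅ 0.

As a check, the Euler characteristic is 6 − 12 + 6 = 0, which agrees with 1 − 1 + 0 = 0.

H_0 ≅ Z,  H_1 ≅ Z,  H_2 = 0.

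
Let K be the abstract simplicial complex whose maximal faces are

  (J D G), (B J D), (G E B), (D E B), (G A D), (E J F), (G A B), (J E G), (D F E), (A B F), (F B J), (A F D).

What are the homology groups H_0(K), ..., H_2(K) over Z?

H_0 = Z,  H_1 = Z/2,  H_2 = 0.

K has 7 vertices, 18 edges, 12 triangles.
rank ∂_0 = 0, rank ∂_1 = 6 ⇒ b_0 = 7 − 0 − 6 = 1; all invariant factors of ∂_1 are 1 so no torsion. So H_0 ≅ Z.
rank ∂_1 = 6, rank ∂_2 = 12 ⇒ b_1 = 18 − 6 − 12 = 0; ∂_2 has invariant factor(s) [2] giving torsion. So H_1 ≅ Z/2.
rank ∂_2 = 12, rank ∂_3 = 0 ⇒ b_2 = 12 − 12 − 0 = 0. So H_2 ≅ 0.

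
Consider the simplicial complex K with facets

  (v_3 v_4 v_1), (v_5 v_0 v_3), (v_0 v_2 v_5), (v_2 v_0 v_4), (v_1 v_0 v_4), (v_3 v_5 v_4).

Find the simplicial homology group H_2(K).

Fix the vertex order v_0 < v_1 < v_2 < v_3 < v_4 < v_5 and write every simplex with vertices in increasing order. Then dim K = 2 and the simplices of K are:

  0-simplices (6): [v_0], [v_1], [v_2], [v_3], [v_4], [v_5]
  1-simplices (12): [v_0,v_1], [v_0,v_2], [v_0,v_3], [v_0,v_4], [v_0,v_5], [v_1,v_3], [v_1,v_4], [v_2,v_4], [v_2,v_5], [v_3,v_4], [v_3,v_5], [v_4,v_5]
  2-simplices (6): [v_0,v_1,v_4], [v_0,v_2,v_4], [v_0,v_2,v_5], [v_0,v_3,v_5], [v_1,v_3,v_4], [v_3,v_4,v_5]

so the chain groups are C_0 ≅ Z^6, C_1 ≅ Z^12, C_2 ≅ Z^6.

Boundary ∂_1: C_1 → C_0 maps an edge to its endpoints' difference, ∂[p,q] = q − p.
The resulting 6×12 matrix has rank 5, and its Smith normal form has invariant factors (1,1,1,1,1).

Boundary ∂_2: C_2 → C_1 acts by ∂[p,q,r] = [q,r] − [p,r] + [p,q]. For instance
  ∂[v_0,v_1,v_4] = [v_1,v_4] − [v_0,v_4] + [v_0,v_1],
  ∂[v_0,v_3,v_5] = [v_3,v_5] − [v_0,v_5] + [v_0,v_3].
The 12×6 boundary matrix has rank 6 and Smith normal form diag(1,1,1,1,1,1).

From H_k ≅ ker(∂_k) / im(∂_{k+1}) we obtain:

  H_2: rank ker ∂_2 − rank ∂_3 = (6 − 6) − 0 = 0, and there is no ∂_3, so H_2 = 0.

(K is a triangulation of the cylinder S^1 x I.)

H_2 ≅ 0.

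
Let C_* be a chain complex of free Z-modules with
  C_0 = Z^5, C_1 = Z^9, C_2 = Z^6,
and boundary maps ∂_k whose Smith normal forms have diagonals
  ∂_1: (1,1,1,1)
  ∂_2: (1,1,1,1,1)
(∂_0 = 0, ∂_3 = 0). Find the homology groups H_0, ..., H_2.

H_0 ≅ Z,  H_1 = 0,  H_2 ≅ Z.

H_0: b_0 = 5 − 0 − 4 = 1; torsion from ∂_1 factors > 1: none. So H_0 ≅ Z.
H_1: b_1 = 9 − 4 − 5 = 0; torsion from ∂_2 factors > 1: none. So H_1 ≅ 0.
H_2: b_2 = 6 − 5 − 0 = 1; torsion from ∂_3 factors > 1: none. So H_2 ≅ Z.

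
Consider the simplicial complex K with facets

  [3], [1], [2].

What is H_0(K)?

Fix the vertex order 1 < 2 < 3 and write every simplex with vertices in increasing order. Then dim K = 0 and the simplices of K are:

  0-simplices (3): [1], [2], [3]

giving chain groups C_0 ≅ Z^3.

Computing H_k = (kernel of ∂_k) / (image of ∂_{k+1}):

  H_0: rank C_0 − rank ∂_1 = 3 − 0 = 3, and there is no ∂_1, so H_0 ≅ Z^3.

H_0 ≅ Z^3.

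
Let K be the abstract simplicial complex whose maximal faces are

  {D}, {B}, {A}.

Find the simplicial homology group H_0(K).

H_0 = Z^3.

Order the vertices as A < B < D. Listing each simplex with vertices in this order, K has dimension 0 with simplices:

  0-simplices (3): A, B, D

so the chain groups are C_0 ≅ Z^3.

From H_k ≅ ker(∂_k) / im(∂_{k+1}) we obtain:

  H_0: rank C_0 − rank ∂_1 = 3 − 0 = 3, and there is no ∂_1, so H_0 ≅ Z^3.

(K is a triangulation of a set of 3 points.)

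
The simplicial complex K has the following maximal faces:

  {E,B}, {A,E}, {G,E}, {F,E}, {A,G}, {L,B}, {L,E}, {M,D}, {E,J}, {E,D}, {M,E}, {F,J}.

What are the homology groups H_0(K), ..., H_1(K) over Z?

Order the vertices as A < B < D < E < F < G < J < L < M. Listing each simplex with vertices in this order, K has dimension 1 with simplices:

  0-simplices (9): A, B, D, E, F, G, J, L, M
  1-simplices (12): AE, AG, BE, BL, DE, DM, EF, EG, EJ, EL, EM, FJ

giving chain groups C_0 ≅ Z^9, C_1 ≅ Z^12.

∂_1: C_1 → C_0 sends each edge [p,q] (with p < q) to q − p. For instance
  ∂BL = L − B.
As a 9×12 matrix over Z this has rank 8, with invariant factors (1,1,1,1,1,1,1,1).

From H_k ≅ ker(∂_k) / im(∂_{k+1}) we obtain:

  H_0: rank C_0 − rank ∂_1 = 9 − 8 = 1, and the invariant factors of ∂_1 are all 1, so H_0 = Z.
  H_1: rank ker ∂_1 − rank ∂_2 = (12 − 8) − 0 = 4, and there is no ∂_2, so H_1 = Z^4.

(K is a triangulation of a wedge of 4 circles.)

H_0 ≅ Z,  H_1 ≅ Z^4.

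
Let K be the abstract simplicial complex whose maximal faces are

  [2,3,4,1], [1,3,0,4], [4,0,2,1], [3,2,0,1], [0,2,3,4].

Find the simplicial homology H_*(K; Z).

H_0 = Z,  H_1 = 0,  H_2 = 0,  H_3 = Z.

K has 5 vertices, 10 edges, 10 triangles, 5 3-simplices.
rank ∂_0 = 0, rank ∂_1 = 4 ⇒ b_0 = 5 − 0 − 4 = 1; all invariant factors of ∂_1 are 1 so no torsion. So H_0 ≅ Z.
rank ∂_1 = 4, rank ∂_2 = 6 ⇒ b_1 = 10 − 4 − 6 = 0; all invariant factors of ∂_2 are 1 so no torsion. So H_1 ≅ 0.
rank ∂_2 = 6, rank ∂_3 = 4 ⇒ b_2 = 10 − 6 − 4 = 0; all invariant factors of ∂_3 are 1 so no torsion. So H_2 ≅ 0.
rank ∂_3 = 4, rank ∂_4 = 0 ⇒ b_3 = 5 − 4 − 0 = 1. So H_3 ≅ Z.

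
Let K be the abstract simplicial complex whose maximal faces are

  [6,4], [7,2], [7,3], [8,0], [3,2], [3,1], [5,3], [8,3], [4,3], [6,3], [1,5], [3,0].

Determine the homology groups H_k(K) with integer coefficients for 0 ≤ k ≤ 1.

H_0 ≅ Z,  H_1 ≅ Z^4.

Take the total order 0 < 1 < 2 < 3 < 4 < 5 < 6 < 7 < 8 on the vertex set. Then K (dimension 1) consists of the simplices:

  0-simplices (9): [0], [1], [2], [3], [4], [5], [6], [7], [8]
  1-simplices (12): [0,3], [0,8], [1,3], [1,5], [2,3], [2,7], [3,4], [3,5], [3,6], [3,7], [3,8], [4,6]

Hence C_0 ≅ Z^9, C_1 ≅ Z^12.

∂_1: C_1 → C_0 sends each edge [p,q] (with p < q) to q − p. For instance
  ∂[4,6] = [6] − [4].
This gives a 9×12 integer matrix of rank 8; reducing to Smith normal form yields diagonal entries (1,1,1,1,1,1,1,1).

Reading off H_k = ker ∂_k / im ∂_{k+1}:

  H_0: rank C_0 − rank ∂_1 = 9 − 8 = 1, and the invariant factors of ∂_1 are all 1, so H_0 ≅ Z.
  H_1: rank ker ∂_1 − rank ∂_2 = (12 − 8) − 0 = 4, and there is no ∂_2, so H_1 ≅ Z^4.

As a check, the Euler characteristic is 9 − 12 = -3, which agrees with 1 − 4 = -3.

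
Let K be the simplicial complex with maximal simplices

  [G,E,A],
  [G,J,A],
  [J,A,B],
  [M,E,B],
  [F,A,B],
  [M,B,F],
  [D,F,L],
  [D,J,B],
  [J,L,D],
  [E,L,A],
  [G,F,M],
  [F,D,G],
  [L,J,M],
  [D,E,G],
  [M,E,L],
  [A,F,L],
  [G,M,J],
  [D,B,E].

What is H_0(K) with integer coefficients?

H_0 = Z.

Order the vertices as A < B < D < E < F < G < J < L < M. Listing each simplex with vertices in this order, K has dimension 2 with simplices:

  0-simplices (9): A, B, D, E, F, G, J, L, M
  1-simplices (27): AB, AE, AF, AG, AJ, AL, BD, BE, BF, BJ, BM, DE, DF, DG, DJ, DL, EG, EL, EM, FG, FL, FM, GJ, GM, JL, JM, LM
  2-simplices (18): ABF, ABJ, AEG, AEL, AFL, AGJ, BDE, BDJ, BEM, BFM, DEG, DFG, DFL, DJL, ELM, FGM, GJM, JLM

so the chain groups are C_0 ≅ Z^9, C_1 ≅ Z^27, C_2 ≅ Z^18.

∂_1: C_1 → C_0 sends each edge [p,q] (with p < q) to q − p.
The 9×27 boundary matrix has rank 8 and Smith normal form diag(1,1,1,1,1,1,1,1).

∂_2: C_2 → C_1 maps a triangle to the signed sum of its edges. For instance
  ∂DFL = FL − DL + DF,
  ∂BDE = DE − BE + BD.
As a 27×18 matrix over Z this has rank 17, with invariant factors (1,1,1,1,1,1,1,1,1,1,1,1,1,1,1,1,1).

Reading off H_k = ker ∂_k / im ∂_{k+1}:

  H_0: rank C_0 − rank ∂_1 = 9 − 8 = 1, and the invariant factors of ∂_1 are all 1, so H_0 = Z.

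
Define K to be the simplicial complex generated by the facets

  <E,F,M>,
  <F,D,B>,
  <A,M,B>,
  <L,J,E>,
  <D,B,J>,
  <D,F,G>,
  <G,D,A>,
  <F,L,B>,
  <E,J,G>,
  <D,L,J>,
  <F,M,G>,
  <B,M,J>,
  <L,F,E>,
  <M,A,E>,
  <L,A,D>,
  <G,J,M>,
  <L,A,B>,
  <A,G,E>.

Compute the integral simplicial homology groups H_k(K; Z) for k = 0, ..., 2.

K has 9 vertices, 27 edges, 18 triangles.
rank ∂_0 = 0, rank ∂_1 = 8 ⇒ b_0 = 9 − 0 − 8 = 1; all invariant factors of ∂_1 are 1 so no torsion. So H_0 ≅ Z.
rank ∂_1 = 8, rank ∂_2 = 18 ⇒ b_1 = 27 − 8 − 18 = 1; ∂_2 has invariant factor(s) [2] giving torsion. So H_1 ≅ Z ⊕ Z/2.
rank ∂_2 = 18, rank ∂_3 = 0 ⇒ b_2 = 18 − 18 − 0 = 0. So H_2 ≅ 0.

H_0 = Z,  H_1 = Z ⊕ Z/2,  H_2 = 0.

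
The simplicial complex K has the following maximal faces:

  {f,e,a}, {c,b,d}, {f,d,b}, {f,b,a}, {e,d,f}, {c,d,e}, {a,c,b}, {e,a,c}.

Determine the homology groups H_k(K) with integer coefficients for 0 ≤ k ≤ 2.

We work with the vertex ordering a < b < c < d < e < f. The simplices of K, each written with vertices in increasing order, are:

  0-simplices (6): a, b, c, d, e, f
  1-simplices (12): ab, ac, ae, af, bc, bd, bf, cd, ce, de, df, ef
  2-simplices (8): abc, abf, ace, aef, bcd, bdf, cde, def

so the chain groups are C_0 ≅ Z^6, C_1 ≅ Z^12, C_2 ≅ Z^8.

Boundary ∂_1: C_1 → C_0 sends each edge [p,q] (with p < q) to q − p.
This gives a 6×12 integer matrix of rank 5; reducing to Smith normal form yields diagonal entries (1,1,1,1,1).

The boundary map ∂_2: C_2 → C_1 acts by ∂[p,q,r] = [q,r] − [p,r] + [p,q]. For instance
  ∂def = ef − df + de,
  ∂bcd = cd − bd + bc.
The resulting 12×8 matrix has rank 7, and its Smith normal form has invariant factors (1,1,1,1,1,1,1).

From H_k ≅ ker(∂_k) / im(∂_{k+1}) we obtain:

  H_0: rank C_0 − rank ∂_1 = 6 − 5 = 1, and the invariant factors of ∂_1 are all 1, so H_0 ≅ Z.
  H_1: rank ker ∂_1 − rank ∂_2 = (12 − 5) − 7 = 0, and the invariant factors of ∂_2 are all 1, so H_1 ≅ 0.
  H_2: rank ker ∂_2 − rank ∂_3 = (8 − 7) − 0 = 1, and there is no ∂_3, so H_2 ≅ Z.

As a check, the Euler characteristic is 6 − 12 + 8 = 2, which agrees with 1 − 0 + 1 = 2.

H_0 ≅ Z,  H_1 = 0,  H_2 ≅ Z.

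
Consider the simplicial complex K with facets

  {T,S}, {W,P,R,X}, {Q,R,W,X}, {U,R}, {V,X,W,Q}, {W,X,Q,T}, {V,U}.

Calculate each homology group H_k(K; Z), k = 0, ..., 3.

H_0 = Z,  H_1 = Z,  H_2 = 0,  H_3 = 0.

Order the vertices as P < Q < R < S < T < U < V < W < X. Listing each simplex with vertices in this order, K has dimension 3 with simplices:

  0-simplices (9): P, Q, R, S, T, U, V, W, X
  1-simplices (18): PR, PW, PX, QR, QT, QV, QW, QX, RU, RW, RX, ST, TW, TX, UV, VW, VX, WX
  2-simplices (13): PRW, PRX, PWX, QRW, QRX, QTW, QTX, QVW, QVX, QWX, RWX, TWX, VWX
  3-simplices (4): PRWX, QRWX, QTWX, QVWX

so the chain groups are C_0 ≅ Z^9, C_1 ≅ Z^18, C_2 ≅ Z^13, C_3 ≅ Z^4.

Boundary ∂_1: C_1 → C_0 maps an edge to its endpoints' difference, ∂[p,q] = q − p. For instance
  ∂WX = X − W.
The resulting 9×18 matrix has rank 8, and its Smith normal form has invariant factors (1,1,1,1,1,1,1,1).

The boundary map ∂_2: C_2 → C_1 sends each 2-simplex [p,q,r] to [q,r] − [p,r] + [p,q]. For instance
  ∂QWX = WX − QX + QW,
  ∂QRX = RX − QX + QR.
The 18×13 boundary matrix has rank 9 and Smith normal form diag(1,1,1,1,1,1,1,1,1).

Boundary ∂_3: C_3 → C_2 sends each 3-simplex σ to the alternating sum Σ_i (−1)^i (σ with its i-th vertex removed). For instance
  ∂QRWX = RWX − QWX + QRX − QRW,
  ∂QVWX = VWX − QWX + QVX − QVW.
The 13×4 boundary matrix has rank 4 and Smith normal form diag(1,1,1,1).

Computing H_k = (kernel of ∂_k) / (image of ∂_{k+1}):

  H_0: rank C_0 − rank ∂_1 = 9 − 8 = 1, and the invariant factors of ∂_1 are all 1, so H_0 = Z.
  H_1: rank ker ∂_1 − rank ∂_2 = (18 − 8) − 9 = 1, and the invariant factors of ∂_2 are all 1, so H_1 = Z.
  H_2: rank ker ∂_2 − rank ∂_3 = (13 − 9) − 4 = 0, and the invariant factors of ∂_3 are all 1, so H_2 = 0.
  H_3: rank ker ∂_3 − rank ∂_4 = (4 − 4) − 0 = 0, and there is no ∂_4, so H_3 = 0.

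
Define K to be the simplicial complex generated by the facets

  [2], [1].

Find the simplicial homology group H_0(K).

We work with the vertex ordering 1 < 2. The simplices of K, each written with vertices in increasing order, are:

  0-simplices (2): [1], [2]

so the chain groups are C_0 ≅ Z^2.

Computing H_k = (kernel of ∂_k) / (image of ∂_{k+1}):

  H_0: rank C_0 − rank ∂_1 = 2 − 0 = 2, and there is no ∂_1, so H_0 ≅ Z^2.

H_0 = Z^2.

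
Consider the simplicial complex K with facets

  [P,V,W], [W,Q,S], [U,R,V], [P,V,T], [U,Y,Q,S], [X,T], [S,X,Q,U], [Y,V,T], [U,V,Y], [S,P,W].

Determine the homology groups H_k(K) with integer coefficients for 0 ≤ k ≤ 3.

Fix the vertex order P < Q < R < S < T < U < V < W < X < Y and write every simplex with vertices in increasing order. Then dim K = 3 and the simplices of K are:

  0-simplices (10): P, Q, R, S, T, U, V, W, X, Y
  1-simplices (23): PS, PT, PV, PW, QS, QU, QW, QX, QY, RU, RV, SU, SW, SX, SY, TV, TX, TY, UV, UX, UY, VW, VY
  2-simplices (14): PSW, PTV, PVW, QSU, QSW, QSX, QSY, QUX, QUY, RUV, SUX, SUY, TVY, UVY
  3-simplices (2): QSUX, QSUY

Hence C_0 ≅ Z^10, C_1 ≅ Z^23, C_2 ≅ Z^14, C_3 ≅ Z^2.

The boundary map ∂_1: C_1 → C_0 maps an edge to its endpoints' difference, ∂[p,q] = q − p. For instance
  ∂VY = Y − V.
This gives a 10×23 integer matrix of rank 9; reducing to Smith normal form yields diagonal entries (1,1,1,1,1,1,1,1,1).

Boundary ∂_2: C_2 → C_1 sends each 2-simplex [p,q,r] to [q,r] − [p,r] + [p,q]. For instance
  ∂QUY = UY − QY + QU,
  ∂TVY = VY − TY + TV.
The resulting 23×14 matrix has rank 12, and its Smith normal form has invariant factors (1,1,1,1,1,1,1,1,1,1,1,1).

The boundary map ∂_3: C_3 → C_2 sends each 3-simplex σ to the alternating sum Σ_i (−1)^i (σ with its i-th vertex removed). For instance
  ∂QSUX = SUX − QUX + QSX − QSU,
  ∂QSUY = SUY − QUY + QSY − QSU.
This gives a 14×2 integer matrix of rank 2; reducing to Smith normal form yields diagonal entries (1,1).

Now H_k = ker ∂_k / im ∂_{k+1}, so:

  H_0: rank C_0 − rank ∂_1 = 10 − 9 = 1, and the invariant factors of ∂_1 are all 1, so H_0 ≅ Z.
  H_1: rank ker ∂_1 − rank ∂_2 = (23 − 9) − 12 = 2, and the invariant factors of ∂_2 are all 1, so H_1 ≅ Z^2.
  H_2: rank ker ∂_2 − rank ∂_3 = (14 − 12) − 2 = 0, and the invariant factors of ∂_3 are all 1, so H_2 ≅ 0.
  H_3: rank ker ∂_3 − rank ∂_4 = (2 − 2) − 0 = 0, and there is no ∂_4, so H_3 ≅ 0.

H_0 = Z,  H_1 = Z^2,  H_2 = 0,  H_3 = 0.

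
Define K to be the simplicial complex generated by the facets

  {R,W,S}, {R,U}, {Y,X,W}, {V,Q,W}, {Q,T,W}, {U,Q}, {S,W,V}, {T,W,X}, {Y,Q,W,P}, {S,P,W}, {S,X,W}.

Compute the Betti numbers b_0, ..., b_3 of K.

Take the total order P < Q < R < S < T < U < V < W < X < Y on the vertex set. Then K (dimension 3) consists of the simplices:

  0-simplices (10): P, Q, R, S, T, U, V, W, X, Y
  1-simplices (21): PQ, PS, PW, PY, QT, QU, QV, QW, QY, RS, RU, RW, SV, SW, SX, TW, TX, VW, WX, WY, XY
  2-simplices (12): PQW, PQY, PSW, PWY, QTW, QVW, QWY, RSW, SVW, SWX, TWX, WXY
  3-simplices (1): PQWY

Hence C_0 ≅ Z^10, C_1 ≅ Z^21, C_2 ≅ Z^12, C_3 ≅ Z^1.

The boundary map ∂_1: C_1 → C_0 sends each edge [p,q] (with p < q) to q − p. For instance
  ∂SV = V − S.
This gives a 10×21 integer matrix of rank 9; reducing to Smith normal form yields diagonal entries (1,1,1,1,1,1,1,1,1).

Boundary ∂_2: C_2 → C_1 sends each 2-simplex [p,q,r] to [q,r] − [p,r] + [p,q]. For instance
  ∂PQY = QY − PY + PQ,
  ∂PSW = SW − PW + PS.
This gives a 21×12 integer matrix of rank 11; reducing to Smith normal form yields diagonal entries (1,1,1,1,1,1,1,1,1,1,1).

∂_3: C_3 → C_2 sends each 3-simplex σ to the alternating sum Σ_i (−1)^i (σ with its i-th vertex removed). For instance
  ∂PQWY = QWY − PWY + PQY − PQW.
The 12×1 boundary matrix has rank 1 and Smith normal form diag(1).

Computing H_k = (kernel of ∂_k) / (image of ∂_{k+1}):

  H_0: rank C_0 − rank ∂_1 = 10 − 9 = 1, and the invariant factors of ∂_1 are all 1, so H_0 = Z.
  H_1: rank ker ∂_1 − rank ∂_2 = (21 − 9) − 11 = 1, and the invariant factors of ∂_2 are all 1, so H_1 = Z.
  H_2: rank ker ∂_2 − rank ∂_3 = (12 − 11) − 1 = 0, and the invariant factors of ∂_3 are all 1, so H_2 = 0.
  H_3: rank ker ∂_3 − rank ∂_4 = (1 − 1) − 0 = 0, and there is no ∂_4, so H_3 = 0.

Hence the Betti numbers are b_0 = 1, b_1 = 1, b_2 = 0, b_3 = 0.

b_0 = 1, b_1 = 1, b_2 = 0, b_3 = 0.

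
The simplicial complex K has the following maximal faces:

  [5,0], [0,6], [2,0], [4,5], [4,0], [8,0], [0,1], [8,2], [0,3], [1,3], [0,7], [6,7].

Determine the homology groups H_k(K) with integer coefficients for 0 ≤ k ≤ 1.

H_0 ≅ Z,  H_1 ≅ Z^4.

Fix the vertex order 0 < 1 < 2 < 3 < 4 < 5 < 6 < 7 < 8 and write every simplex with vertices in increasing order. Then dim K = 1 and the simplices of K are:

  0-simplices (9): [0], [1], [2], [3], [4], [5], [6], [7], [8]
  1-simplices (12): [0,1], [0,2], [0,3], [0,4], [0,5], [0,6], [0,7], [0,8], [1,3], [2,8], [4,5], [6,7]

so the chain groups are C_0 ≅ Z^9, C_1 ≅ Z^12.

Boundary ∂_1: C_1 → C_0 maps an edge to its endpoints' difference, ∂[p,q] = q − p. For instance
  ∂[0,7] = [7] − [0].
This gives a 9×12 integer matrix of rank 8; reducing to Smith normal form yields diagonal entries (1,1,1,1,1,1,1,1).

Now H_k = ker ∂_k / im ∂_{k+1}, so:

  H_0: rank C_0 − rank ∂_1 = 9 − 8 = 1, and the invariant factors of ∂_1 are all 1, so H_0 ≅ Z.
  H_1: rank ker ∂_1 − rank ∂_2 = (12 − 8) − 0 = 4, and there is no ∂_2, so H_1 ≅ Z^4.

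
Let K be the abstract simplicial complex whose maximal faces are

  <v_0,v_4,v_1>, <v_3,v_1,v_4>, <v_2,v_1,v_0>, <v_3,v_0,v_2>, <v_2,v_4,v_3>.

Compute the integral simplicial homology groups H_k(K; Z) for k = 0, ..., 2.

H_0 ≅ Z,  H_1 ≅ Z,  H_2 = 0.

Fix the vertex order v_0 < v_1 < v_2 < v_3 < v_4 and write every simplex with vertices in increasing order. Then dim K = 2 and the simplices of K are:

  0-simplices (5): [v_0], [v_1], [v_2], [v_3], [v_4]
  1-simplices (10): [v_0,v_1], [v_0,v_2], [v_0,v_3], [v_0,v_4], [v_1,v_2], [v_1,v_3], [v_1,v_4], [v_2,v_3], [v_2,v_4], [v_3,v_4]
  2-simplices (5): [v_0,v_1,v_2], [v_0,v_1,v_4], [v_0,v_2,v_3], [v_1,v_3,v_4], [v_2,v_3,v_4]

so the chain groups are C_0 ≅ Z^5, C_1 ≅ Z^10, C_2 ≅ Z^5.

The boundary map ∂_1: C_1 → C_0 is given by ∂[p,q] = [q] − [p]. For instance
  ∂[v_0,v_3] = [v_3] − [v_0].
As a 5×10 matrix over Z this has rank 4, with invariant factors (1,1,1,1).

∂_2: C_2 → C_1 acts by ∂[p,q,r] = [q,r] − [p,r] + [p,q]. For instance
  ∂[v_0,v_2,v_3] = [v_2,v_3] − [v_0,v_3] + [v_0,v_2],
  ∂[v_2,v_3,v_4] = [v_3,v_4] − [v_2,v_4] + [v_2,v_3].
As a 10×5 matrix over Z this has rank 5, with invariant factors (1,1,1,1,1).

Reading off H_k = ker ∂_k / im ∂_{k+1}:

  H_0: rank C_0 − rank ∂_1 = 5 − 4 = 1, and the invariant factors of ∂_1 are all 1, so H_0 = Z.
  H_1: rank ker ∂_1 − rank ∂_2 = (10 − 4) − 5 = 1, and the invariant factors of ∂_2 are all 1, so H_1 = Z.
  H_2: rank ker ∂_2 − rank ∂_3 = (5 − 5) − 0 = 0, and there is no ∂_3, so H_2 = 0.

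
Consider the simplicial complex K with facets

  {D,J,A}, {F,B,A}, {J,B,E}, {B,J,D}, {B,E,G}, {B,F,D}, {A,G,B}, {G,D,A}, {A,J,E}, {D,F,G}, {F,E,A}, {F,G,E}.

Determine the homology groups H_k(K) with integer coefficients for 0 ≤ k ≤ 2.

Order the vertices as A < B < D < E < F < G < J. Listing each simplex with vertices in this order, K has dimension 2 with simplices:

  0-simplices (7): A, B, D, E, F, G, J
  1-simplices (18): AB, AD, AE, AF, AG, AJ, BD, BE, BF, BG, BJ, DF, DG, DJ, EF, EG, EJ, FG
  2-simplices (12): ABF, ABG, ADG, ADJ, AEF, AEJ, BDF, BDJ, BEG, BEJ, DFG, EFG

giving chain groups C_0 ≅ Z^7, C_1 ≅ Z^18, C_2 ≅ Z^12.

The boundary map ∂_1: C_1 → C_0 sends each edge [p,q] (with p < q) to q − p. For instance
  ∂AE = E − A.
This gives a 7×18 integer matrix of rank 6; reducing to Smith normal form yields diagonal entries (1,1,1,1,1,1).

∂_2: C_2 → C_1 maps a triangle to the signed sum of its edges. For instance
  ∂ADG = DG − AG + AD,
  ∂AEF = EF − AF + AE.
This gives a 18×12 integer matrix of rank 12; reducing to Smith normal form yields diagonal entries (1,1,1,1,1,1,1,1,1,1,1,2).

Computing H_k = (kernel of ∂_k) / (image of ∂_{k+1}):

  H_0: rank C_0 − rank ∂_1 = 7 − 6 = 1, and the invariant factors of ∂_1 are all 1, so H_0 ≅ Z.
  H_1: rank ker ∂_1 − rank ∂_2 = (18 − 6) − 12 = 0, and ∂_2 has invariant factor 2 > 1, so H_1 ≅ Z/2.
  H_2: rank ker ∂_2 − rank ∂_3 = (12 − 12) − 0 = 0, and there is no ∂_3, so H_2 ≅ 0.

H_0 ≅ Z,  H_1 ≅ Z/2,  H_2 = 0.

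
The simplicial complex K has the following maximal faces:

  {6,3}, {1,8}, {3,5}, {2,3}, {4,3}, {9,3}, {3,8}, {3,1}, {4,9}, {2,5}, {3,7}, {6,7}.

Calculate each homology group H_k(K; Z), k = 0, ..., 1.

Fix the vertex order 1 < 2 < 3 < 4 < 5 < 6 < 7 < 8 < 9 and write every simplex with vertices in increasing order. Then dim K = 1 and the simplices of K are:

  0-simplices (9): [1], [2], [3], [4], [5], [6], [7], [8], [9]
  1-simplices (12): [1,3], [1,8], [2,3], [2,5], [3,4], [3,5], [3,6], [3,7], [3,8], [3,9], [4,9], [6,7]

giving chain groups C_0 ≅ Z^9, C_1 ≅ Z^12.

Boundary ∂_1: C_1 → C_0 maps an edge to its endpoints' difference, ∂[p,q] = q − p.
The resulting 9×12 matrix has rank 8, and its Smith normal form has invariant factors (1,1,1,1,1,1,1,1).

Computing H_k = (kernel of ∂_k) / (image of ∂_{k+1}):

  H_0: rank C_0 − rank ∂_1 = 9 − 8 = 1, and the invariant factors of ∂_1 are all 1, so H_0 ≅ Z.
  H_1: rank ker ∂_1 − rank ∂_2 = (12 − 8) − 0 = 4, and there is no ∂_2, so H_1 ≅ Z^4.

As a check, the Euler characteristic is 9 − 12 = -3, which agrees with 1 − 4 = -3.

H_0 = Z,  H_1 = Z^4.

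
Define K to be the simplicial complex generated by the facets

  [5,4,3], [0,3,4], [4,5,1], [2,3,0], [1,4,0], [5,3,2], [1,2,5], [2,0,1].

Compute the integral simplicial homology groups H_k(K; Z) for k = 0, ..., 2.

H_0 = Z,  H_1 = 0,  H_2 = Z.

We work with the vertex ordering 0 < 1 < 2 < 3 < 4 < 5. The simplices of K, each written with vertices in increasing order, are:

  0-simplices (6): [0], [1], [2], [3], [4], [5]
  1-simplices (12): [0,1], [0,2], [0,3], [0,4], [1,2], [1,4], [1,5], [2,3], [2,5], [3,4], [3,5], [4,5]
  2-simplices (8): [0,1,2], [0,1,4], [0,2,3], [0,3,4], [1,2,5], [1,4,5], [2,3,5], [3,4,5]

so the chain groups are C_0 ≅ Z^6, C_1 ≅ Z^12, C_2 ≅ Z^8.

The boundary map ∂_1: C_1 → C_0 sends each edge [p,q] (with p < q) to q − p. For instance
  ∂[3,4] = [4] − [3].
This gives a 6×12 integer matrix of rank 5; reducing to Smith normal form yields diagonal entries (1,1,1,1,1).

The boundary map ∂_2: C_2 → C_1 acts by ∂[p,q,r] = [q,r] − [p,r] + [p,q]. For instance
  ∂[0,3,4] = [3,4] − [0,4] + [0,3],
  ∂[3,4,5] = [4,5] − [3,5] + [3,4].
This gives a 12×8 integer matrix of rank 7; reducing to Smith normal form yields diagonal entries (1,1,1,1,1,1,1).

Now H_k = ker ∂_k / im ∂_{k+1}, so:

  H_0: rank C_0 − rank ∂_1 = 6 − 5 = 1, and the invariant factors of ∂_1 are all 1, so H_0 ≅ Z.
  H_1: rank ker ∂_1 − rank ∂_2 = (12 − 5) − 7 = 0, and the invariant factors of ∂_2 are all 1, so H_1 ≅ 0.
  H_2: rank ker ∂_2 − rank ∂_3 = (8 − 7) − 0 = 1, and there is no ∂_3, so H_2 ≅ Z.

(K is a triangulation of the 2-sphere S^2.)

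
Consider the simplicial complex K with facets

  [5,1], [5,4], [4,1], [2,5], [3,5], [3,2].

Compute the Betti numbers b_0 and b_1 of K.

b_0 = 1, b_1 = 2.

Order the vertices as 1 < 2 < 3 < 4 < 5. Listing each simplex with vertices in this order, K has dimension 1 with simplices:

  0-simplices (5): [1], [2], [3], [4], [5]
  1-simplices (6): [1,4], [1,5], [2,3], [2,5], [3,5], [4,5]

Hence C_0 ≅ Z^5, C_1 ≅ Z^6.

∂_1: C_1 → C_0 maps an edge to its endpoints' difference, ∂[p,q] = q − p. For instance
  ∂[2,5] = [5] − [2].
As a 5×6 matrix over Z this has rank 4, with invariant factors (1,1,1,1).

Reading off H_k = ker ∂_k / im ∂_{k+1}:

  H_0: rank C_0 − rank ∂_1 = 5 − 4 = 1, and the invariant factors of ∂_1 are all 1, so H_0 = Z.
  H_1: rank ker ∂_1 − rank ∂_2 = (6 − 4) − 0 = 2, and there is no ∂_2, so H_1 = Z^2.

As a check, the Euler characteristic is 5 − 6 = -1, which agrees with 1 − 2 = -1.

Hence the Betti numbers are b_0 = 1, b_1 = 2.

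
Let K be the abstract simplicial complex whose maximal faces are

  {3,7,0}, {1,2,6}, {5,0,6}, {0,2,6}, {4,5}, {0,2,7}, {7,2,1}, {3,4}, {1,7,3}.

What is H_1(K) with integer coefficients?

K has 8 vertices, 15 edges, 7 triangles.
rank ∂_1 = 7, rank ∂_2 = 7 ⇒ b_1 = 15 − 7 − 7 = 1; all invariant factors of ∂_2 are 1 so no torsion. So H_1 ≅ Z.

H_1 = Z.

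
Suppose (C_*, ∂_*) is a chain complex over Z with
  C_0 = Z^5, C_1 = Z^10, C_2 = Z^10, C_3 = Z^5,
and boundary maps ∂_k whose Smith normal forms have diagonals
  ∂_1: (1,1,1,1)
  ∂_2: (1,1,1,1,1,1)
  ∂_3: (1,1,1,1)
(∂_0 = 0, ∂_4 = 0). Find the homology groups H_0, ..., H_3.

H_0: b_0 = 5 − 0 − 4 = 1; torsion from ∂_1 factors > 1: none. So H_0 = Z.
H_1: b_1 = 10 − 4 − 6 = 0; torsion from ∂_2 factors > 1: none. So H_1 = 0.
H_2: b_2 = 10 − 6 − 4 = 0; torsion from ∂_3 factors > 1: none. So H_2 = 0.
H_3: b_3 = 5 − 4 − 0 = 1; torsion from ∂_4 factors > 1: none. So H_3 = Z.

H_0 = Z,  H_1 = 0,  H_2 = 0,  H_3 = Z.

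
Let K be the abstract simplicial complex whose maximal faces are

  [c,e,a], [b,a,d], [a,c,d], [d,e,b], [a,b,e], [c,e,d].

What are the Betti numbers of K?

b_0 = 1, b_1 = 0, b_2 = 1.

Take the total order a < b < c < d < e on the vertex set. Then K (dimension 2) consists of the simplices:

  0-simplices (5): a, b, c, d, e
  1-simplices (9): ab, ac, ad, ae, bd, be, cd, ce, de
  2-simplices (6): abd, abe, acd, ace, bde, cde

so the chain groups are C_0 ≅ Z^5, C_1 ≅ Z^9, C_2 ≅ Z^6.

The boundary map ∂_1: C_1 → C_0 maps an edge to its endpoints' difference, ∂[p,q] = q − p.
The resulting 5×9 matrix has rank 4, and its Smith normal form has invariant factors (1,1,1,1).

Boundary ∂_2: C_2 → C_1 maps a triangle to the signed sum of its edges. For instance
  ∂bde = de − be + bd,
  ∂cde = de − ce + cd.
The resulting 9×6 matrix has rank 5, and its Smith normal form has invariant factors (1,1,1,1,1).

Computing H_k = (kernel of ∂_k) / (image of ∂_{k+1}):

  H_0: rank C_0 − rank ∂_1 = 5 − 4 = 1, and the invariant factors of ∂_1 are all 1, so H_0 ≅ Z.
  H_1: rank ker ∂_1 − rank ∂_2 = (9 − 4) − 5 = 0, and the invariant factors of ∂_2 are all 1, so H_1 ≅ 0.
  H_2: rank ker ∂_2 − rank ∂_3 = (6 − 5) − 0 = 1, and there is no ∂_3, so H_2 ≅ Z.

As a check, the Euler characteristic is 5 − 9 + 6 = 2, which agrees with 1 − 0 + 1 = 2.

Hence the Betti numbers are b_0 = 1, b_1 = 0, b_2 = 1.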